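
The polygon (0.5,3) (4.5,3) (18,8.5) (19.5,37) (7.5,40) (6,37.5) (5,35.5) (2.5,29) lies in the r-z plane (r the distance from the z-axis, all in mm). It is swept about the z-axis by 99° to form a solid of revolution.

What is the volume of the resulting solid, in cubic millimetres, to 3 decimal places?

Profile (r,z), 8 vertices: (0.5,3) (4.5,3) (18,8.5) (19.5,37) (7.5,40) (6,37.5) (5,35.5) (2.5,29)
edge 0: (0.5,3)→(4.5,3)  cross = 0.5·3 − 4.5·3 = -12.0000; (r_i+r_j)·cross = 5·-12.0000 = -60.0000
edge 1: (4.5,3)→(18,8.5)  cross = 4.5·8.5 − 18·3 = -15.7500; (r_i+r_j)·cross = 22.5·-15.7500 = -354.3750
edge 2: (18,8.5)→(19.5,37)  cross = 18·37 − 19.5·8.5 = 500.2500; (r_i+r_j)·cross = 37.5·500.2500 = 18759.3750
edge 3: (19.5,37)→(7.5,40)  cross = 19.5·40 − 7.5·37 = 502.5000; (r_i+r_j)·cross = 27·502.5000 = 13567.5000
edge 4: (7.5,40)→(6,37.5)  cross = 7.5·37.5 − 6·40 = 41.2500; (r_i+r_j)·cross = 13.5·41.2500 = 556.8750
edge 5: (6,37.5)→(5,35.5)  cross = 6·35.5 − 5·37.5 = 25.5000; (r_i+r_j)·cross = 11·25.5000 = 280.5000
edge 6: (5,35.5)→(2.5,29)  cross = 5·29 − 2.5·35.5 = 56.2500; (r_i+r_j)·cross = 7.5·56.2500 = 421.8750
edge 7: (2.5,29)→(0.5,3)  cross = 2.5·3 − 0.5·29 = -7.0000; (r_i+r_j)·cross = 3·-7.0000 = -21.0000
Σcross = 1091.0000 → A = |Σcross|/2 = 545.5000 mm²
Σ(r_i+r_j)·cross = 33150.7500 → first moment M = |Σ|/6 = 5525.1250
R_c = M/A = 5525.1250/545.5000 = 10.1286 mm
θ = 99° = 1.727876 rad
V = θ·R_c·A = 1.727876·10.1286·545.5000 = 9546.731 mm³

Volume = 9546.731 mm³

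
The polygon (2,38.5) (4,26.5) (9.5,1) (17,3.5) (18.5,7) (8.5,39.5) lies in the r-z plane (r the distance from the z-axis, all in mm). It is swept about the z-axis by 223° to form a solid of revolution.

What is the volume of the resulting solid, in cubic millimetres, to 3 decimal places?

Profile (r,z), 6 vertices: (2,38.5) (4,26.5) (9.5,1) (17,3.5) (18.5,7) (8.5,39.5)
edge 0: (2,38.5)→(4,26.5)  cross = 2·26.5 − 4·38.5 = -101.0000; (r_i+r_j)·cross = 6·-101.0000 = -606.0000
edge 1: (4,26.5)→(9.5,1)  cross = 4·1 − 9.5·26.5 = -247.7500; (r_i+r_j)·cross = 13.5·-247.7500 = -3344.6250
edge 2: (9.5,1)→(17,3.5)  cross = 9.5·3.5 − 17·1 = 16.2500; (r_i+r_j)·cross = 26.5·16.2500 = 430.6250
edge 3: (17,3.5)→(18.5,7)  cross = 17·7 − 18.5·3.5 = 54.2500; (r_i+r_j)·cross = 35.5·54.2500 = 1925.8750
edge 4: (18.5,7)→(8.5,39.5)  cross = 18.5·39.5 − 8.5·7 = 671.2500; (r_i+r_j)·cross = 27·671.2500 = 18123.7500
edge 5: (8.5,39.5)→(2,38.5)  cross = 8.5·38.5 − 2·39.5 = 248.2500; (r_i+r_j)·cross = 10.5·248.2500 = 2606.6250
Σcross = 641.2500 → A = |Σcross|/2 = 320.6250 mm²
Σ(r_i+r_j)·cross = 19136.2500 → first moment M = |Σ|/6 = 3189.3750
R_c = M/A = 3189.3750/320.6250 = 9.9474 mm
θ = 223° = 3.892084 rad
V = θ·R_c·A = 3.892084·9.9474·320.6250 = 12413.316 mm³

Volume = 12413.316 mm³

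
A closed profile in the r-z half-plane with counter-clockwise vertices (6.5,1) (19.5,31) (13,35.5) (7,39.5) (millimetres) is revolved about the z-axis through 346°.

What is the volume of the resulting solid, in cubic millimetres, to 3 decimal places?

Profile (r,z), 4 vertices: (6.5,1) (19.5,31) (13,35.5) (7,39.5)
edge 0: (6.5,1)→(19.5,31)  cross = 6.5·31 − 19.5·1 = 182.0000; (r_i+r_j)·cross = 26·182.0000 = 4732.0000
edge 1: (19.5,31)→(13,35.5)  cross = 19.5·35.5 − 13·31 = 289.2500; (r_i+r_j)·cross = 32.5·289.2500 = 9400.6250
edge 2: (13,35.5)→(7,39.5)  cross = 13·39.5 − 7·35.5 = 265.0000; (r_i+r_j)·cross = 20·265.0000 = 5300.0000
edge 3: (7,39.5)→(6.5,1)  cross = 7·1 − 6.5·39.5 = -249.7500; (r_i+r_j)·cross = 13.5·-249.7500 = -3371.6250
Σcross = 486.5000 → A = |Σcross|/2 = 243.2500 mm²
Σ(r_i+r_j)·cross = 16061.0000 → first moment M = |Σ|/6 = 2676.8333
R_c = M/A = 2676.8333/243.2500 = 11.0045 mm
θ = 346° = 6.038839 rad
V = θ·R_c·A = 6.038839·11.0045·243.2500 = 16164.966 mm³

Volume = 16164.966 mm³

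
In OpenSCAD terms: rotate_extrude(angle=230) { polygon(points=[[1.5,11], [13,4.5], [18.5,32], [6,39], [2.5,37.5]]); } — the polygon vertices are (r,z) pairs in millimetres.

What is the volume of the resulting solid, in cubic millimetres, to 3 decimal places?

Volume = 15018.340 mm³

Profile (r,z), 5 vertices: (1.5,11) (13,4.5) (18.5,32) (6,39) (2.5,37.5)
edge 0: (1.5,11)→(13,4.5)  cross = 1.5·4.5 − 13·11 = -136.2500; (r_i+r_j)·cross = 14.5·-136.2500 = -1975.6250
edge 1: (13,4.5)→(18.5,32)  cross = 13·32 − 18.5·4.5 = 332.7500; (r_i+r_j)·cross = 31.5·332.7500 = 10481.6250
edge 2: (18.5,32)→(6,39)  cross = 18.5·39 − 6·32 = 529.5000; (r_i+r_j)·cross = 24.5·529.5000 = 12972.7500
edge 3: (6,39)→(2.5,37.5)  cross = 6·37.5 − 2.5·39 = 127.5000; (r_i+r_j)·cross = 8.5·127.5000 = 1083.7500
edge 4: (2.5,37.5)→(1.5,11)  cross = 2.5·11 − 1.5·37.5 = -28.7500; (r_i+r_j)·cross = 4·-28.7500 = -115.0000
Σcross = 824.7500 → A = |Σcross|/2 = 412.3750 mm²
Σ(r_i+r_j)·cross = 22447.5000 → first moment M = |Σ|/6 = 3741.2500
R_c = M/A = 3741.2500/412.3750 = 9.0724 mm
θ = 230° = 4.014257 rad
V = θ·R_c·A = 4.014257·9.0724·412.3750 = 15018.340 mm³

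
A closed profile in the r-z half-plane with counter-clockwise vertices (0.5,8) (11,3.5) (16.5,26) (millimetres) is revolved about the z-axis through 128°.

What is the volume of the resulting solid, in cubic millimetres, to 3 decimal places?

Profile (r,z), 3 vertices: (0.5,8) (11,3.5) (16.5,26)
edge 0: (0.5,8)→(11,3.5)  cross = 0.5·3.5 − 11·8 = -86.2500; (r_i+r_j)·cross = 11.5·-86.2500 = -991.8750
edge 1: (11,3.5)→(16.5,26)  cross = 11·26 − 16.5·3.5 = 228.2500; (r_i+r_j)·cross = 27.5·228.2500 = 6276.8750
edge 2: (16.5,26)→(0.5,8)  cross = 16.5·8 − 0.5·26 = 119.0000; (r_i+r_j)·cross = 17·119.0000 = 2023.0000
Σcross = 261.0000 → A = |Σcross|/2 = 130.5000 mm²
Σ(r_i+r_j)·cross = 7308.0000 → first moment M = |Σ|/6 = 1218.0000
R_c = M/A = 1218.0000/130.5000 = 9.3333 mm
θ = 128° = 2.234021 rad
V = θ·R_c·A = 2.234021·9.3333·130.5000 = 2721.038 mm³

Volume = 2721.038 mm³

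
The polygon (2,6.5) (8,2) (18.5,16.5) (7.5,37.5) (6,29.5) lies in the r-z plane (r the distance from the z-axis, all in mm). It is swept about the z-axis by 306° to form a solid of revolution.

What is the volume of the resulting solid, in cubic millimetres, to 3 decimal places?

Volume = 14817.682 mm³

Profile (r,z), 5 vertices: (2,6.5) (8,2) (18.5,16.5) (7.5,37.5) (6,29.5)
edge 0: (2,6.5)→(8,2)  cross = 2·2 − 8·6.5 = -48.0000; (r_i+r_j)·cross = 10·-48.0000 = -480.0000
edge 1: (8,2)→(18.5,16.5)  cross = 8·16.5 − 18.5·2 = 95.0000; (r_i+r_j)·cross = 26.5·95.0000 = 2517.5000
edge 2: (18.5,16.5)→(7.5,37.5)  cross = 18.5·37.5 − 7.5·16.5 = 570.0000; (r_i+r_j)·cross = 26·570.0000 = 14820.0000
edge 3: (7.5,37.5)→(6,29.5)  cross = 7.5·29.5 − 6·37.5 = -3.7500; (r_i+r_j)·cross = 13.5·-3.7500 = -50.6250
edge 4: (6,29.5)→(2,6.5)  cross = 6·6.5 − 2·29.5 = -20.0000; (r_i+r_j)·cross = 8·-20.0000 = -160.0000
Σcross = 593.2500 → A = |Σcross|/2 = 296.6250 mm²
Σ(r_i+r_j)·cross = 16646.8750 → first moment M = |Σ|/6 = 2774.4792
R_c = M/A = 2774.4792/296.6250 = 9.3535 mm
θ = 306° = 5.340708 rad
V = θ·R_c·A = 5.340708·9.3535·296.6250 = 14817.682 mm³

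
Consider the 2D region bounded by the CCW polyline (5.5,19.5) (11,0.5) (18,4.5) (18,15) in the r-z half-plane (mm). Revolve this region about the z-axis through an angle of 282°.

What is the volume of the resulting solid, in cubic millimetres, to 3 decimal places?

Profile (r,z), 4 vertices: (5.5,19.5) (11,0.5) (18,4.5) (18,15)
edge 0: (5.5,19.5)→(11,0.5)  cross = 5.5·0.5 − 11·19.5 = -211.7500; (r_i+r_j)·cross = 16.5·-211.7500 = -3493.8750
edge 1: (11,0.5)→(18,4.5)  cross = 11·4.5 − 18·0.5 = 40.5000; (r_i+r_j)·cross = 29·40.5000 = 1174.5000
edge 2: (18,4.5)→(18,15)  cross = 18·15 − 18·4.5 = 189.0000; (r_i+r_j)·cross = 36·189.0000 = 6804.0000
edge 3: (18,15)→(5.5,19.5)  cross = 18·19.5 − 5.5·15 = 268.5000; (r_i+r_j)·cross = 23.5·268.5000 = 6309.7500
Σcross = 286.2500 → A = |Σcross|/2 = 143.1250 mm²
Σ(r_i+r_j)·cross = 10794.3750 → first moment M = |Σ|/6 = 1799.0625
R_c = M/A = 1799.0625/143.1250 = 12.5699 mm
θ = 282° = 4.921828 rad
V = θ·R_c·A = 4.921828·12.5699·143.1250 = 8854.677 mm³

Volume = 8854.677 mm³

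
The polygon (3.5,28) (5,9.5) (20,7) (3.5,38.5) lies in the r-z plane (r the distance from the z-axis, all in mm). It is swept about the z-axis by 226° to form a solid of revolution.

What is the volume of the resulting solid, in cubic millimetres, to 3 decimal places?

Profile (r,z), 4 vertices: (3.5,28) (5,9.5) (20,7) (3.5,38.5)
edge 0: (3.5,28)→(5,9.5)  cross = 3.5·9.5 − 5·28 = -106.7500; (r_i+r_j)·cross = 8.5·-106.7500 = -907.3750
edge 1: (5,9.5)→(20,7)  cross = 5·7 − 20·9.5 = -155.0000; (r_i+r_j)·cross = 25·-155.0000 = -3875.0000
edge 2: (20,7)→(3.5,38.5)  cross = 20·38.5 − 3.5·7 = 745.5000; (r_i+r_j)·cross = 23.5·745.5000 = 17519.2500
edge 3: (3.5,38.5)→(3.5,28)  cross = 3.5·28 − 3.5·38.5 = -36.7500; (r_i+r_j)·cross = 7·-36.7500 = -257.2500
Σcross = 447.0000 → A = |Σcross|/2 = 223.5000 mm²
Σ(r_i+r_j)·cross = 12479.6250 → first moment M = |Σ|/6 = 2079.9375
R_c = M/A = 2079.9375/223.5000 = 9.3062 mm
θ = 226° = 3.944444 rad
V = θ·R_c·A = 3.944444·9.3062·223.5000 = 8204.197 mm³

Volume = 8204.197 mm³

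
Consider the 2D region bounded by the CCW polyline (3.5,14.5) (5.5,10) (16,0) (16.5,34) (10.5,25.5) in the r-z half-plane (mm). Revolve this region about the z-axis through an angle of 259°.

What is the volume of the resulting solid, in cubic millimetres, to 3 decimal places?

Profile (r,z), 5 vertices: (3.5,14.5) (5.5,10) (16,0) (16.5,34) (10.5,25.5)
edge 0: (3.5,14.5)→(5.5,10)  cross = 3.5·10 − 5.5·14.5 = -44.7500; (r_i+r_j)·cross = 9·-44.7500 = -402.7500
edge 1: (5.5,10)→(16,0)  cross = 5.5·0 − 16·10 = -160.0000; (r_i+r_j)·cross = 21.5·-160.0000 = -3440.0000
edge 2: (16,0)→(16.5,34)  cross = 16·34 − 16.5·0 = 544.0000; (r_i+r_j)·cross = 32.5·544.0000 = 17680.0000
edge 3: (16.5,34)→(10.5,25.5)  cross = 16.5·25.5 − 10.5·34 = 63.7500; (r_i+r_j)·cross = 27·63.7500 = 1721.2500
edge 4: (10.5,25.5)→(3.5,14.5)  cross = 10.5·14.5 − 3.5·25.5 = 63.0000; (r_i+r_j)·cross = 14·63.0000 = 882.0000
Σcross = 466.0000 → A = |Σcross|/2 = 233.0000 mm²
Σ(r_i+r_j)·cross = 16440.5000 → first moment M = |Σ|/6 = 2740.0833
R_c = M/A = 2740.0833/233.0000 = 11.7600 mm
θ = 259° = 4.520403 rad
V = θ·R_c·A = 4.520403·11.7600·233.0000 = 12386.280 mm³

Volume = 12386.280 mm³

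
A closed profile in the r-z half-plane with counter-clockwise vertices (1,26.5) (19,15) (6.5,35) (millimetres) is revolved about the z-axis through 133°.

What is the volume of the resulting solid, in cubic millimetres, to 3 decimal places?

Profile (r,z), 3 vertices: (1,26.5) (19,15) (6.5,35)
edge 0: (1,26.5)→(19,15)  cross = 1·15 − 19·26.5 = -488.5000; (r_i+r_j)·cross = 20·-488.5000 = -9770.0000
edge 1: (19,15)→(6.5,35)  cross = 19·35 − 6.5·15 = 567.5000; (r_i+r_j)·cross = 25.5·567.5000 = 14471.2500
edge 2: (6.5,35)→(1,26.5)  cross = 6.5·26.5 − 1·35 = 137.2500; (r_i+r_j)·cross = 7.5·137.2500 = 1029.3750
Σcross = 216.2500 → A = |Σcross|/2 = 108.1250 mm²
Σ(r_i+r_j)·cross = 5730.6250 → first moment M = |Σ|/6 = 955.1042
R_c = M/A = 955.1042/108.1250 = 8.8333 mm
θ = 133° = 2.321288 rad
V = θ·R_c·A = 2.321288·8.8333·108.1250 = 2217.072 mm³

Volume = 2217.072 mm³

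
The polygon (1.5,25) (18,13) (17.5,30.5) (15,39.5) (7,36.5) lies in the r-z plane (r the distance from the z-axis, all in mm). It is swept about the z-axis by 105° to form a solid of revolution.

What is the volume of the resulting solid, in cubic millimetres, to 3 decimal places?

Volume = 5375.461 mm³

Profile (r,z), 5 vertices: (1.5,25) (18,13) (17.5,30.5) (15,39.5) (7,36.5)
edge 0: (1.5,25)→(18,13)  cross = 1.5·13 − 18·25 = -430.5000; (r_i+r_j)·cross = 19.5·-430.5000 = -8394.7500
edge 1: (18,13)→(17.5,30.5)  cross = 18·30.5 − 17.5·13 = 321.5000; (r_i+r_j)·cross = 35.5·321.5000 = 11413.2500
edge 2: (17.5,30.5)→(15,39.5)  cross = 17.5·39.5 − 15·30.5 = 233.7500; (r_i+r_j)·cross = 32.5·233.7500 = 7596.8750
edge 3: (15,39.5)→(7,36.5)  cross = 15·36.5 − 7·39.5 = 271.0000; (r_i+r_j)·cross = 22·271.0000 = 5962.0000
edge 4: (7,36.5)→(1.5,25)  cross = 7·25 − 1.5·36.5 = 120.2500; (r_i+r_j)·cross = 8.5·120.2500 = 1022.1250
Σcross = 516.0000 → A = |Σcross|/2 = 258.0000 mm²
Σ(r_i+r_j)·cross = 17599.5000 → first moment M = |Σ|/6 = 2933.2500
R_c = M/A = 2933.2500/258.0000 = 11.3692 mm
θ = 105° = 1.832596 rad
V = θ·R_c·A = 1.832596·11.3692·258.0000 = 5375.461 mm³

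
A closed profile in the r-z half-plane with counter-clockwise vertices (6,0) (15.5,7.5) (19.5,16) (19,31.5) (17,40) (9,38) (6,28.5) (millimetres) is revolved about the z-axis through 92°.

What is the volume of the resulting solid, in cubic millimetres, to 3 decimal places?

Profile (r,z), 7 vertices: (6,0) (15.5,7.5) (19.5,16) (19,31.5) (17,40) (9,38) (6,28.5)
edge 0: (6,0)→(15.5,7.5)  cross = 6·7.5 − 15.5·0 = 45.0000; (r_i+r_j)·cross = 21.5·45.0000 = 967.5000
edge 1: (15.5,7.5)→(19.5,16)  cross = 15.5·16 − 19.5·7.5 = 101.7500; (r_i+r_j)·cross = 35·101.7500 = 3561.2500
edge 2: (19.5,16)→(19,31.5)  cross = 19.5·31.5 − 19·16 = 310.2500; (r_i+r_j)·cross = 38.5·310.2500 = 11944.6250
edge 3: (19,31.5)→(17,40)  cross = 19·40 − 17·31.5 = 224.5000; (r_i+r_j)·cross = 36·224.5000 = 8082.0000
edge 4: (17,40)→(9,38)  cross = 17·38 − 9·40 = 286.0000; (r_i+r_j)·cross = 26·286.0000 = 7436.0000
edge 5: (9,38)→(6,28.5)  cross = 9·28.5 − 6·38 = 28.5000; (r_i+r_j)·cross = 15·28.5000 = 427.5000
edge 6: (6,28.5)→(6,0)  cross = 6·0 − 6·28.5 = -171.0000; (r_i+r_j)·cross = 12·-171.0000 = -2052.0000
Σcross = 825.0000 → A = |Σcross|/2 = 412.5000 mm²
Σ(r_i+r_j)·cross = 30366.8750 → first moment M = |Σ|/6 = 5061.1458
R_c = M/A = 5061.1458/412.5000 = 12.2694 mm
θ = 92° = 1.605703 rad
V = θ·R_c·A = 1.605703·12.2694·412.5000 = 8126.697 mm³

Volume = 8126.697 mm³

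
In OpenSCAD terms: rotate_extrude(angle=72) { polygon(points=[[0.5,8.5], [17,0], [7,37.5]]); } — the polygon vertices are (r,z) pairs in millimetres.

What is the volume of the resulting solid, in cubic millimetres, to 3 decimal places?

Profile (r,z), 3 vertices: (0.5,8.5) (17,0) (7,37.5)
edge 0: (0.5,8.5)→(17,0)  cross = 0.5·0 − 17·8.5 = -144.5000; (r_i+r_j)·cross = 17.5·-144.5000 = -2528.7500
edge 1: (17,0)→(7,37.5)  cross = 17·37.5 − 7·0 = 637.5000; (r_i+r_j)·cross = 24·637.5000 = 15300.0000
edge 2: (7,37.5)→(0.5,8.5)  cross = 7·8.5 − 0.5·37.5 = 40.7500; (r_i+r_j)·cross = 7.5·40.7500 = 305.6250
Σcross = 533.7500 → A = |Σcross|/2 = 266.8750 mm²
Σ(r_i+r_j)·cross = 13076.8750 → first moment M = |Σ|/6 = 2179.4792
R_c = M/A = 2179.4792/266.8750 = 8.1667 mm
θ = 72° = 1.256637 rad
V = θ·R_c·A = 1.256637·8.1667·266.8750 = 2738.814 mm³

Volume = 2738.814 mm³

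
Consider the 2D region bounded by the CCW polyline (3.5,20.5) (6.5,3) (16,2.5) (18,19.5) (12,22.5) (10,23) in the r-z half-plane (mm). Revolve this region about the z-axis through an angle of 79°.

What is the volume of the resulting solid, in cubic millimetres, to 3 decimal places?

Volume = 3462.853 mm³

Profile (r,z), 6 vertices: (3.5,20.5) (6.5,3) (16,2.5) (18,19.5) (12,22.5) (10,23)
edge 0: (3.5,20.5)→(6.5,3)  cross = 3.5·3 − 6.5·20.5 = -122.7500; (r_i+r_j)·cross = 10·-122.7500 = -1227.5000
edge 1: (6.5,3)→(16,2.5)  cross = 6.5·2.5 − 16·3 = -31.7500; (r_i+r_j)·cross = 22.5·-31.7500 = -714.3750
edge 2: (16,2.5)→(18,19.5)  cross = 16·19.5 − 18·2.5 = 267.0000; (r_i+r_j)·cross = 34·267.0000 = 9078.0000
edge 3: (18,19.5)→(12,22.5)  cross = 18·22.5 − 12·19.5 = 171.0000; (r_i+r_j)·cross = 30·171.0000 = 5130.0000
edge 4: (12,22.5)→(10,23)  cross = 12·23 − 10·22.5 = 51.0000; (r_i+r_j)·cross = 22·51.0000 = 1122.0000
edge 5: (10,23)→(3.5,20.5)  cross = 10·20.5 − 3.5·23 = 124.5000; (r_i+r_j)·cross = 13.5·124.5000 = 1680.7500
Σcross = 459.0000 → A = |Σcross|/2 = 229.5000 mm²
Σ(r_i+r_j)·cross = 15068.8750 → first moment M = |Σ|/6 = 2511.4792
R_c = M/A = 2511.4792/229.5000 = 10.9433 mm
θ = 79° = 1.378810 rad
V = θ·R_c·A = 1.378810·10.9433·229.5000 = 3462.853 mm³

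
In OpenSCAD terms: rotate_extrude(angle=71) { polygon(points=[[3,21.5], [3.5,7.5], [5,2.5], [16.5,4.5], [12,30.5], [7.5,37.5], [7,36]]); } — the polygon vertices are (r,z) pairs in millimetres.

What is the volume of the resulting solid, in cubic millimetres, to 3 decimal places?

Volume = 3441.084 mm³

Profile (r,z), 7 vertices: (3,21.5) (3.5,7.5) (5,2.5) (16.5,4.5) (12,30.5) (7.5,37.5) (7,36)
edge 0: (3,21.5)→(3.5,7.5)  cross = 3·7.5 − 3.5·21.5 = -52.7500; (r_i+r_j)·cross = 6.5·-52.7500 = -342.8750
edge 1: (3.5,7.5)→(5,2.5)  cross = 3.5·2.5 − 5·7.5 = -28.7500; (r_i+r_j)·cross = 8.5·-28.7500 = -244.3750
edge 2: (5,2.5)→(16.5,4.5)  cross = 5·4.5 − 16.5·2.5 = -18.7500; (r_i+r_j)·cross = 21.5·-18.7500 = -403.1250
edge 3: (16.5,4.5)→(12,30.5)  cross = 16.5·30.5 − 12·4.5 = 449.2500; (r_i+r_j)·cross = 28.5·449.2500 = 12803.6250
edge 4: (12,30.5)→(7.5,37.5)  cross = 12·37.5 − 7.5·30.5 = 221.2500; (r_i+r_j)·cross = 19.5·221.2500 = 4314.3750
edge 5: (7.5,37.5)→(7,36)  cross = 7.5·36 − 7·37.5 = 7.5000; (r_i+r_j)·cross = 14.5·7.5000 = 108.7500
edge 6: (7,36)→(3,21.5)  cross = 7·21.5 − 3·36 = 42.5000; (r_i+r_j)·cross = 10·42.5000 = 425.0000
Σcross = 620.2500 → A = |Σcross|/2 = 310.1250 mm²
Σ(r_i+r_j)·cross = 16661.3750 → first moment M = |Σ|/6 = 2776.8958
R_c = M/A = 2776.8958/310.1250 = 8.9541 mm
θ = 71° = 1.239184 rad
V = θ·R_c·A = 1.239184·8.9541·310.1250 = 3441.084 mm³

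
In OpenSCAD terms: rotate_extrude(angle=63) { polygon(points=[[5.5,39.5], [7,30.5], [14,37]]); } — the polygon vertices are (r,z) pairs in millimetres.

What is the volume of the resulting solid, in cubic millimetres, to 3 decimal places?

Volume = 353.302 mm³

Profile (r,z), 3 vertices: (5.5,39.5) (7,30.5) (14,37)
edge 0: (5.5,39.5)→(7,30.5)  cross = 5.5·30.5 − 7·39.5 = -108.7500; (r_i+r_j)·cross = 12.5·-108.7500 = -1359.3750
edge 1: (7,30.5)→(14,37)  cross = 7·37 − 14·30.5 = -168.0000; (r_i+r_j)·cross = 21·-168.0000 = -3528.0000
edge 2: (14,37)→(5.5,39.5)  cross = 14·39.5 − 5.5·37 = 349.5000; (r_i+r_j)·cross = 19.5·349.5000 = 6815.2500
Σcross = 72.7500 → A = |Σcross|/2 = 36.3750 mm²
Σ(r_i+r_j)·cross = 1927.8750 → first moment M = |Σ|/6 = 321.3125
R_c = M/A = 321.3125/36.3750 = 8.8333 mm
θ = 63° = 1.099557 rad
V = θ·R_c·A = 1.099557·8.8333·36.3750 = 353.302 mm³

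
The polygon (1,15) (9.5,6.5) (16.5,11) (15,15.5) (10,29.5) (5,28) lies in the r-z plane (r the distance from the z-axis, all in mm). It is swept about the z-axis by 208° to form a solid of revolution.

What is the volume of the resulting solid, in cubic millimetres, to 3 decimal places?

Volume = 6544.269 mm³

Profile (r,z), 6 vertices: (1,15) (9.5,6.5) (16.5,11) (15,15.5) (10,29.5) (5,28)
edge 0: (1,15)→(9.5,6.5)  cross = 1·6.5 − 9.5·15 = -136.0000; (r_i+r_j)·cross = 10.5·-136.0000 = -1428.0000
edge 1: (9.5,6.5)→(16.5,11)  cross = 9.5·11 − 16.5·6.5 = -2.7500; (r_i+r_j)·cross = 26·-2.7500 = -71.5000
edge 2: (16.5,11)→(15,15.5)  cross = 16.5·15.5 − 15·11 = 90.7500; (r_i+r_j)·cross = 31.5·90.7500 = 2858.6250
edge 3: (15,15.5)→(10,29.5)  cross = 15·29.5 − 10·15.5 = 287.5000; (r_i+r_j)·cross = 25·287.5000 = 7187.5000
edge 4: (10,29.5)→(5,28)  cross = 10·28 − 5·29.5 = 132.5000; (r_i+r_j)·cross = 15·132.5000 = 1987.5000
edge 5: (5,28)→(1,15)  cross = 5·15 − 1·28 = 47.0000; (r_i+r_j)·cross = 6·47.0000 = 282.0000
Σcross = 419.0000 → A = |Σcross|/2 = 209.5000 mm²
Σ(r_i+r_j)·cross = 10816.1250 → first moment M = |Σ|/6 = 1802.6875
R_c = M/A = 1802.6875/209.5000 = 8.6047 mm
θ = 208° = 3.630285 rad
V = θ·R_c·A = 3.630285·8.6047·209.5000 = 6544.269 mm³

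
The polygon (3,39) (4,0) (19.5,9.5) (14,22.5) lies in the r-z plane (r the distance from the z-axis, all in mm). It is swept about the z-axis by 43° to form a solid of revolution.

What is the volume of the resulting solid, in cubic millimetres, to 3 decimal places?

Profile (r,z), 4 vertices: (3,39) (4,0) (19.5,9.5) (14,22.5)
edge 0: (3,39)→(4,0)  cross = 3·0 − 4·39 = -156.0000; (r_i+r_j)·cross = 7·-156.0000 = -1092.0000
edge 1: (4,0)→(19.5,9.5)  cross = 4·9.5 − 19.5·0 = 38.0000; (r_i+r_j)·cross = 23.5·38.0000 = 893.0000
edge 2: (19.5,9.5)→(14,22.5)  cross = 19.5·22.5 − 14·9.5 = 305.7500; (r_i+r_j)·cross = 33.5·305.7500 = 10242.6250
edge 3: (14,22.5)→(3,39)  cross = 14·39 − 3·22.5 = 478.5000; (r_i+r_j)·cross = 17·478.5000 = 8134.5000
Σcross = 666.2500 → A = |Σcross|/2 = 333.1250 mm²
Σ(r_i+r_j)·cross = 18178.1250 → first moment M = |Σ|/6 = 3029.6875
R_c = M/A = 3029.6875/333.1250 = 9.0947 mm
θ = 43° = 0.750492 rad
V = θ·R_c·A = 0.750492·9.0947·333.1250 = 2273.755 mm³

Volume = 2273.755 mm³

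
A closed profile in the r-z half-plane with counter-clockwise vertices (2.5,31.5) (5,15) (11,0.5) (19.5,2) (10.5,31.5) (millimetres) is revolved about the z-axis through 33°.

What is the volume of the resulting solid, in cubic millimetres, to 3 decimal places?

Volume = 1722.800 mm³

Profile (r,z), 5 vertices: (2.5,31.5) (5,15) (11,0.5) (19.5,2) (10.5,31.5)
edge 0: (2.5,31.5)→(5,15)  cross = 2.5·15 − 5·31.5 = -120.0000; (r_i+r_j)·cross = 7.5·-120.0000 = -900.0000
edge 1: (5,15)→(11,0.5)  cross = 5·0.5 − 11·15 = -162.5000; (r_i+r_j)·cross = 16·-162.5000 = -2600.0000
edge 2: (11,0.5)→(19.5,2)  cross = 11·2 − 19.5·0.5 = 12.2500; (r_i+r_j)·cross = 30.5·12.2500 = 373.6250
edge 3: (19.5,2)→(10.5,31.5)  cross = 19.5·31.5 − 10.5·2 = 593.2500; (r_i+r_j)·cross = 30·593.2500 = 17797.5000
edge 4: (10.5,31.5)→(2.5,31.5)  cross = 10.5·31.5 − 2.5·31.5 = 252.0000; (r_i+r_j)·cross = 13·252.0000 = 3276.0000
Σcross = 575.0000 → A = |Σcross|/2 = 287.5000 mm²
Σ(r_i+r_j)·cross = 17947.1250 → first moment M = |Σ|/6 = 2991.1875
R_c = M/A = 2991.1875/287.5000 = 10.4041 mm
θ = 33° = 0.575959 rad
V = θ·R_c·A = 0.575959·10.4041·287.5000 = 1722.800 mm³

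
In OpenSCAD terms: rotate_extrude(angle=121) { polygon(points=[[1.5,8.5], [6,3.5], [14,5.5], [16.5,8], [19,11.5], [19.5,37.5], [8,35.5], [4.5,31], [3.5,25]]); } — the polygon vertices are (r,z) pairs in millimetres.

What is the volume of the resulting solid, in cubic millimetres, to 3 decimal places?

Volume = 11265.303 mm³

Profile (r,z), 9 vertices: (1.5,8.5) (6,3.5) (14,5.5) (16.5,8) (19,11.5) (19.5,37.5) (8,35.5) (4.5,31) (3.5,25)
edge 0: (1.5,8.5)→(6,3.5)  cross = 1.5·3.5 − 6·8.5 = -45.7500; (r_i+r_j)·cross = 7.5·-45.7500 = -343.1250
edge 1: (6,3.5)→(14,5.5)  cross = 6·5.5 − 14·3.5 = -16.0000; (r_i+r_j)·cross = 20·-16.0000 = -320.0000
edge 2: (14,5.5)→(16.5,8)  cross = 14·8 − 16.5·5.5 = 21.2500; (r_i+r_j)·cross = 30.5·21.2500 = 648.1250
edge 3: (16.5,8)→(19,11.5)  cross = 16.5·11.5 − 19·8 = 37.7500; (r_i+r_j)·cross = 35.5·37.7500 = 1340.1250
edge 4: (19,11.5)→(19.5,37.5)  cross = 19·37.5 − 19.5·11.5 = 488.2500; (r_i+r_j)·cross = 38.5·488.2500 = 18797.6250
edge 5: (19.5,37.5)→(8,35.5)  cross = 19.5·35.5 − 8·37.5 = 392.2500; (r_i+r_j)·cross = 27.5·392.2500 = 10786.8750
edge 6: (8,35.5)→(4.5,31)  cross = 8·31 − 4.5·35.5 = 88.2500; (r_i+r_j)·cross = 12.5·88.2500 = 1103.1250
edge 7: (4.5,31)→(3.5,25)  cross = 4.5·25 − 3.5·31 = 4.0000; (r_i+r_j)·cross = 8·4.0000 = 32.0000
edge 8: (3.5,25)→(1.5,8.5)  cross = 3.5·8.5 − 1.5·25 = -7.7500; (r_i+r_j)·cross = 5·-7.7500 = -38.7500
Σcross = 962.2500 → A = |Σcross|/2 = 481.1250 mm²
Σ(r_i+r_j)·cross = 32006.0000 → first moment M = |Σ|/6 = 5334.3333
R_c = M/A = 5334.3333/481.1250 = 11.0872 mm
θ = 121° = 2.111848 rad
V = θ·R_c·A = 2.111848·11.0872·481.1250 = 11265.303 mm³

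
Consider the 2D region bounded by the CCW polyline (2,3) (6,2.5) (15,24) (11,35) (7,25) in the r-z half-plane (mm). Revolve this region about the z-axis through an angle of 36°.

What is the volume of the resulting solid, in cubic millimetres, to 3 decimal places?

Profile (r,z), 5 vertices: (2,3) (6,2.5) (15,24) (11,35) (7,25)
edge 0: (2,3)→(6,2.5)  cross = 2·2.5 − 6·3 = -13.0000; (r_i+r_j)·cross = 8·-13.0000 = -104.0000
edge 1: (6,2.5)→(15,24)  cross = 6·24 − 15·2.5 = 106.5000; (r_i+r_j)·cross = 21·106.5000 = 2236.5000
edge 2: (15,24)→(11,35)  cross = 15·35 − 11·24 = 261.0000; (r_i+r_j)·cross = 26·261.0000 = 6786.0000
edge 3: (11,35)→(7,25)  cross = 11·25 − 7·35 = 30.0000; (r_i+r_j)·cross = 18·30.0000 = 540.0000
edge 4: (7,25)→(2,3)  cross = 7·3 − 2·25 = -29.0000; (r_i+r_j)·cross = 9·-29.0000 = -261.0000
Σcross = 355.5000 → A = |Σcross|/2 = 177.7500 mm²
Σ(r_i+r_j)·cross = 9197.5000 → first moment M = |Σ|/6 = 1532.9167
R_c = M/A = 1532.9167/177.7500 = 8.6240 mm
θ = 36° = 0.628319 rad
V = θ·R_c·A = 0.628319·8.6240·177.7500 = 963.160 mm³

Volume = 963.160 mm³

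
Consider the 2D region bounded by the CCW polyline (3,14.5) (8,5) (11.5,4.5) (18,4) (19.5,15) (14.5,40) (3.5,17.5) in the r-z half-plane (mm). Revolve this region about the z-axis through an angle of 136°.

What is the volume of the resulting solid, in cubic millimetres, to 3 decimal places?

Volume = 10206.043 mm³

Profile (r,z), 7 vertices: (3,14.5) (8,5) (11.5,4.5) (18,4) (19.5,15) (14.5,40) (3.5,17.5)
edge 0: (3,14.5)→(8,5)  cross = 3·5 − 8·14.5 = -101.0000; (r_i+r_j)·cross = 11·-101.0000 = -1111.0000
edge 1: (8,5)→(11.5,4.5)  cross = 8·4.5 − 11.5·5 = -21.5000; (r_i+r_j)·cross = 19.5·-21.5000 = -419.2500
edge 2: (11.5,4.5)→(18,4)  cross = 11.5·4 − 18·4.5 = -35.0000; (r_i+r_j)·cross = 29.5·-35.0000 = -1032.5000
edge 3: (18,4)→(19.5,15)  cross = 18·15 − 19.5·4 = 192.0000; (r_i+r_j)·cross = 37.5·192.0000 = 7200.0000
edge 4: (19.5,15)→(14.5,40)  cross = 19.5·40 − 14.5·15 = 562.5000; (r_i+r_j)·cross = 34·562.5000 = 19125.0000
edge 5: (14.5,40)→(3.5,17.5)  cross = 14.5·17.5 − 3.5·40 = 113.7500; (r_i+r_j)·cross = 18·113.7500 = 2047.5000
edge 6: (3.5,17.5)→(3,14.5)  cross = 3.5·14.5 − 3·17.5 = -1.7500; (r_i+r_j)·cross = 6.5·-1.7500 = -11.3750
Σcross = 709.0000 → A = |Σcross|/2 = 354.5000 mm²
Σ(r_i+r_j)·cross = 25798.3750 → first moment M = |Σ|/6 = 4299.7292
R_c = M/A = 4299.7292/354.5000 = 12.1290 mm
θ = 136° = 2.373648 rad
V = θ·R_c·A = 2.373648·12.1290·354.5000 = 10206.043 mm³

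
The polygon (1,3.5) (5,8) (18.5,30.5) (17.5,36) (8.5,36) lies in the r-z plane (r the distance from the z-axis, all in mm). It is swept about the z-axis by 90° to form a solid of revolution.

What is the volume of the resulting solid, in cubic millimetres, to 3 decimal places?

Profile (r,z), 5 vertices: (1,3.5) (5,8) (18.5,30.5) (17.5,36) (8.5,36)
edge 0: (1,3.5)→(5,8)  cross = 1·8 − 5·3.5 = -9.5000; (r_i+r_j)·cross = 6·-9.5000 = -57.0000
edge 1: (5,8)→(18.5,30.5)  cross = 5·30.5 − 18.5·8 = 4.5000; (r_i+r_j)·cross = 23.5·4.5000 = 105.7500
edge 2: (18.5,30.5)→(17.5,36)  cross = 18.5·36 − 17.5·30.5 = 132.2500; (r_i+r_j)·cross = 36·132.2500 = 4761.0000
edge 3: (17.5,36)→(8.5,36)  cross = 17.5·36 − 8.5·36 = 324.0000; (r_i+r_j)·cross = 26·324.0000 = 8424.0000
edge 4: (8.5,36)→(1,3.5)  cross = 8.5·3.5 − 1·36 = -6.2500; (r_i+r_j)·cross = 9.5·-6.2500 = -59.3750
Σcross = 445.0000 → A = |Σcross|/2 = 222.5000 mm²
Σ(r_i+r_j)·cross = 13174.3750 → first moment M = |Σ|/6 = 2195.7292
R_c = M/A = 2195.7292/222.5000 = 9.8684 mm
θ = 90° = 1.570796 rad
V = θ·R_c·A = 1.570796·9.8684·222.5000 = 3449.043 mm³

Volume = 3449.043 mm³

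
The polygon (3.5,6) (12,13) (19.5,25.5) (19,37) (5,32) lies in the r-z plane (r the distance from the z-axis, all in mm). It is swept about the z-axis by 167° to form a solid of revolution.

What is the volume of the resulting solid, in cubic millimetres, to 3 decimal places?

Profile (r,z), 5 vertices: (3.5,6) (12,13) (19.5,25.5) (19,37) (5,32)
edge 0: (3.5,6)→(12,13)  cross = 3.5·13 − 12·6 = -26.5000; (r_i+r_j)·cross = 15.5·-26.5000 = -410.7500
edge 1: (12,13)→(19.5,25.5)  cross = 12·25.5 − 19.5·13 = 52.5000; (r_i+r_j)·cross = 31.5·52.5000 = 1653.7500
edge 2: (19.5,25.5)→(19,37)  cross = 19.5·37 − 19·25.5 = 237.0000; (r_i+r_j)·cross = 38.5·237.0000 = 9124.5000
edge 3: (19,37)→(5,32)  cross = 19·32 − 5·37 = 423.0000; (r_i+r_j)·cross = 24·423.0000 = 10152.0000
edge 4: (5,32)→(3.5,6)  cross = 5·6 − 3.5·32 = -82.0000; (r_i+r_j)·cross = 8.5·-82.0000 = -697.0000
Σcross = 604.0000 → A = |Σcross|/2 = 302.0000 mm²
Σ(r_i+r_j)·cross = 19822.5000 → first moment M = |Σ|/6 = 3303.7500
R_c = M/A = 3303.7500/302.0000 = 10.9396 mm
θ = 167° = 2.914700 rad
V = θ·R_c·A = 2.914700·10.9396·302.0000 = 9629.440 mm³

Volume = 9629.440 mm³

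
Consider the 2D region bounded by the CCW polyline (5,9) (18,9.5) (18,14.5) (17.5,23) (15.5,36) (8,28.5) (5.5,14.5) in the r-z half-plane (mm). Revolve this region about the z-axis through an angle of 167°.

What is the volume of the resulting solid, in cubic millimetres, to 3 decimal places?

Volume = 8813.263 mm³

Profile (r,z), 7 vertices: (5,9) (18,9.5) (18,14.5) (17.5,23) (15.5,36) (8,28.5) (5.5,14.5)
edge 0: (5,9)→(18,9.5)  cross = 5·9.5 − 18·9 = -114.5000; (r_i+r_j)·cross = 23·-114.5000 = -2633.5000
edge 1: (18,9.5)→(18,14.5)  cross = 18·14.5 − 18·9.5 = 90.0000; (r_i+r_j)·cross = 36·90.0000 = 3240.0000
edge 2: (18,14.5)→(17.5,23)  cross = 18·23 − 17.5·14.5 = 160.2500; (r_i+r_j)·cross = 35.5·160.2500 = 5688.8750
edge 3: (17.5,23)→(15.5,36)  cross = 17.5·36 − 15.5·23 = 273.5000; (r_i+r_j)·cross = 33·273.5000 = 9025.5000
edge 4: (15.5,36)→(8,28.5)  cross = 15.5·28.5 − 8·36 = 153.7500; (r_i+r_j)·cross = 23.5·153.7500 = 3613.1250
edge 5: (8,28.5)→(5.5,14.5)  cross = 8·14.5 − 5.5·28.5 = -40.7500; (r_i+r_j)·cross = 13.5·-40.7500 = -550.1250
edge 6: (5.5,14.5)→(5,9)  cross = 5.5·9 − 5·14.5 = -23.0000; (r_i+r_j)·cross = 10.5·-23.0000 = -241.5000
Σcross = 499.2500 → A = |Σcross|/2 = 249.6250 mm²
Σ(r_i+r_j)·cross = 18142.3750 → first moment M = |Σ|/6 = 3023.7292
R_c = M/A = 3023.7292/249.6250 = 12.1131 mm
θ = 167° = 2.914700 rad
V = θ·R_c·A = 2.914700·12.1131·249.6250 = 8813.263 mm³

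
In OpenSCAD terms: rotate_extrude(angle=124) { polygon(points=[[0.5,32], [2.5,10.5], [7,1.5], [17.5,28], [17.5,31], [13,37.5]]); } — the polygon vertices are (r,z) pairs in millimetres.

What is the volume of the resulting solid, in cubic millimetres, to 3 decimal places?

Volume = 6563.503 mm³

Profile (r,z), 6 vertices: (0.5,32) (2.5,10.5) (7,1.5) (17.5,28) (17.5,31) (13,37.5)
edge 0: (0.5,32)→(2.5,10.5)  cross = 0.5·10.5 − 2.5·32 = -74.7500; (r_i+r_j)·cross = 3·-74.7500 = -224.2500
edge 1: (2.5,10.5)→(7,1.5)  cross = 2.5·1.5 − 7·10.5 = -69.7500; (r_i+r_j)·cross = 9.5·-69.7500 = -662.6250
edge 2: (7,1.5)→(17.5,28)  cross = 7·28 − 17.5·1.5 = 169.7500; (r_i+r_j)·cross = 24.5·169.7500 = 4158.8750
edge 3: (17.5,28)→(17.5,31)  cross = 17.5·31 − 17.5·28 = 52.5000; (r_i+r_j)·cross = 35·52.5000 = 1837.5000
edge 4: (17.5,31)→(13,37.5)  cross = 17.5·37.5 − 13·31 = 253.2500; (r_i+r_j)·cross = 30.5·253.2500 = 7724.1250
edge 5: (13,37.5)→(0.5,32)  cross = 13·32 − 0.5·37.5 = 397.2500; (r_i+r_j)·cross = 13.5·397.2500 = 5362.8750
Σcross = 728.2500 → A = |Σcross|/2 = 364.1250 mm²
Σ(r_i+r_j)·cross = 18196.5000 → first moment M = |Σ|/6 = 3032.7500
R_c = M/A = 3032.7500/364.1250 = 8.3289 mm
θ = 124° = 2.164208 rad
V = θ·R_c·A = 2.164208·8.3289·364.1250 = 6563.503 mm³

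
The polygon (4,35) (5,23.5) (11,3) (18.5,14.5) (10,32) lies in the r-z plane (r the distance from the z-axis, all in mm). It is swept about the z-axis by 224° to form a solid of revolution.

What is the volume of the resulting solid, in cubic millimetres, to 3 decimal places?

Volume = 9311.541 mm³

Profile (r,z), 5 vertices: (4,35) (5,23.5) (11,3) (18.5,14.5) (10,32)
edge 0: (4,35)→(5,23.5)  cross = 4·23.5 − 5·35 = -81.0000; (r_i+r_j)·cross = 9·-81.0000 = -729.0000
edge 1: (5,23.5)→(11,3)  cross = 5·3 − 11·23.5 = -243.5000; (r_i+r_j)·cross = 16·-243.5000 = -3896.0000
edge 2: (11,3)→(18.5,14.5)  cross = 11·14.5 − 18.5·3 = 104.0000; (r_i+r_j)·cross = 29.5·104.0000 = 3068.0000
edge 3: (18.5,14.5)→(10,32)  cross = 18.5·32 − 10·14.5 = 447.0000; (r_i+r_j)·cross = 28.5·447.0000 = 12739.5000
edge 4: (10,32)→(4,35)  cross = 10·35 − 4·32 = 222.0000; (r_i+r_j)·cross = 14·222.0000 = 3108.0000
Σcross = 448.5000 → A = |Σcross|/2 = 224.2500 mm²
Σ(r_i+r_j)·cross = 14290.5000 → first moment M = |Σ|/6 = 2381.7500
R_c = M/A = 2381.7500/224.2500 = 10.6210 mm
θ = 224° = 3.909538 rad
V = θ·R_c·A = 3.909538·10.6210·224.2500 = 9311.541 mm³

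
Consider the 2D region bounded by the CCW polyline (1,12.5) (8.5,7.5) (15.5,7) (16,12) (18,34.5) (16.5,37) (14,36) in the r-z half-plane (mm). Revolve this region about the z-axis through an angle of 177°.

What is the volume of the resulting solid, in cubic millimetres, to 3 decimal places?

Volume = 9883.357 mm³

Profile (r,z), 7 vertices: (1,12.5) (8.5,7.5) (15.5,7) (16,12) (18,34.5) (16.5,37) (14,36)
edge 0: (1,12.5)→(8.5,7.5)  cross = 1·7.5 − 8.5·12.5 = -98.7500; (r_i+r_j)·cross = 9.5·-98.7500 = -938.1250
edge 1: (8.5,7.5)→(15.5,7)  cross = 8.5·7 − 15.5·7.5 = -56.7500; (r_i+r_j)·cross = 24·-56.7500 = -1362.0000
edge 2: (15.5,7)→(16,12)  cross = 15.5·12 − 16·7 = 74.0000; (r_i+r_j)·cross = 31.5·74.0000 = 2331.0000
edge 3: (16,12)→(18,34.5)  cross = 16·34.5 − 18·12 = 336.0000; (r_i+r_j)·cross = 34·336.0000 = 11424.0000
edge 4: (18,34.5)→(16.5,37)  cross = 18·37 − 16.5·34.5 = 96.7500; (r_i+r_j)·cross = 34.5·96.7500 = 3337.8750
edge 5: (16.5,37)→(14,36)  cross = 16.5·36 − 14·37 = 76.0000; (r_i+r_j)·cross = 30.5·76.0000 = 2318.0000
edge 6: (14,36)→(1,12.5)  cross = 14·12.5 − 1·36 = 139.0000; (r_i+r_j)·cross = 15·139.0000 = 2085.0000
Σcross = 566.2500 → A = |Σcross|/2 = 283.1250 mm²
Σ(r_i+r_j)·cross = 19195.7500 → first moment M = |Σ|/6 = 3199.2917
R_c = M/A = 3199.2917/283.1250 = 11.2999 mm
θ = 177° = 3.089233 rad
V = θ·R_c·A = 3.089233·11.2999·283.1250 = 9883.357 mm³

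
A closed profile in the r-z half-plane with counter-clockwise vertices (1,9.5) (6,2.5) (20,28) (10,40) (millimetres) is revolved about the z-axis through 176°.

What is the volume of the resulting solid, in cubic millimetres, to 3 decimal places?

Volume = 9671.754 mm³

Profile (r,z), 4 vertices: (1,9.5) (6,2.5) (20,28) (10,40)
edge 0: (1,9.5)→(6,2.5)  cross = 1·2.5 − 6·9.5 = -54.5000; (r_i+r_j)·cross = 7·-54.5000 = -381.5000
edge 1: (6,2.5)→(20,28)  cross = 6·28 − 20·2.5 = 118.0000; (r_i+r_j)·cross = 26·118.0000 = 3068.0000
edge 2: (20,28)→(10,40)  cross = 20·40 − 10·28 = 520.0000; (r_i+r_j)·cross = 30·520.0000 = 15600.0000
edge 3: (10,40)→(1,9.5)  cross = 10·9.5 − 1·40 = 55.0000; (r_i+r_j)·cross = 11·55.0000 = 605.0000
Σcross = 638.5000 → A = |Σcross|/2 = 319.2500 mm²
Σ(r_i+r_j)·cross = 18891.5000 → first moment M = |Σ|/6 = 3148.5833
R_c = M/A = 3148.5833/319.2500 = 9.8624 mm
θ = 176° = 3.071779 rad
V = θ·R_c·A = 3.071779·9.8624·319.2500 = 9671.754 mm³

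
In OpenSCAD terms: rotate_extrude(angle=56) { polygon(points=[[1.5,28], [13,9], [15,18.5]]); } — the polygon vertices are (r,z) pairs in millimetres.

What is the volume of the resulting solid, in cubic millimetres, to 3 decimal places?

Volume = 707.606 mm³

Profile (r,z), 3 vertices: (1.5,28) (13,9) (15,18.5)
edge 0: (1.5,28)→(13,9)  cross = 1.5·9 − 13·28 = -350.5000; (r_i+r_j)·cross = 14.5·-350.5000 = -5082.2500
edge 1: (13,9)→(15,18.5)  cross = 13·18.5 − 15·9 = 105.5000; (r_i+r_j)·cross = 28·105.5000 = 2954.0000
edge 2: (15,18.5)→(1.5,28)  cross = 15·28 − 1.5·18.5 = 392.2500; (r_i+r_j)·cross = 16.5·392.2500 = 6472.1250
Σcross = 147.2500 → A = |Σcross|/2 = 73.6250 mm²
Σ(r_i+r_j)·cross = 4343.8750 → first moment M = |Σ|/6 = 723.9792
R_c = M/A = 723.9792/73.6250 = 9.8333 mm
θ = 56° = 0.977384 rad
V = θ·R_c·A = 0.977384·9.8333·73.6250 = 707.606 mm³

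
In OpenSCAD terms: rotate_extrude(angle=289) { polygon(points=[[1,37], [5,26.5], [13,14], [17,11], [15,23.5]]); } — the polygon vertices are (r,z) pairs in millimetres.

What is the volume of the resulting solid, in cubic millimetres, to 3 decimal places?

Profile (r,z), 5 vertices: (1,37) (5,26.5) (13,14) (17,11) (15,23.5)
edge 0: (1,37)→(5,26.5)  cross = 1·26.5 − 5·37 = -158.5000; (r_i+r_j)·cross = 6·-158.5000 = -951.0000
edge 1: (5,26.5)→(13,14)  cross = 5·14 − 13·26.5 = -274.5000; (r_i+r_j)·cross = 18·-274.5000 = -4941.0000
edge 2: (13,14)→(17,11)  cross = 13·11 − 17·14 = -95.0000; (r_i+r_j)·cross = 30·-95.0000 = -2850.0000
edge 3: (17,11)→(15,23.5)  cross = 17·23.5 − 15·11 = 234.5000; (r_i+r_j)·cross = 32·234.5000 = 7504.0000
edge 4: (15,23.5)→(1,37)  cross = 15·37 − 1·23.5 = 531.5000; (r_i+r_j)·cross = 16·531.5000 = 8504.0000
Σcross = 238.0000 → A = |Σcross|/2 = 119.0000 mm²
Σ(r_i+r_j)·cross = 7266.0000 → first moment M = |Σ|/6 = 1211.0000
R_c = M/A = 1211.0000/119.0000 = 10.1765 mm
θ = 289° = 5.044002 rad
V = θ·R_c·A = 5.044002·10.1765·119.0000 = 6108.286 mm³

Volume = 6108.286 mm³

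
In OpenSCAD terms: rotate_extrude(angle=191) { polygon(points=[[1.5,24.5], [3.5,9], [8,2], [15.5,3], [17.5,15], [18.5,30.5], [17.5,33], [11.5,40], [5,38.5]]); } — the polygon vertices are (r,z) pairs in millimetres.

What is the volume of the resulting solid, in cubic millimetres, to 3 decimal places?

Volume = 16876.521 mm³

Profile (r,z), 9 vertices: (1.5,24.5) (3.5,9) (8,2) (15.5,3) (17.5,15) (18.5,30.5) (17.5,33) (11.5,40) (5,38.5)
edge 0: (1.5,24.5)→(3.5,9)  cross = 1.5·9 − 3.5·24.5 = -72.2500; (r_i+r_j)·cross = 5·-72.2500 = -361.2500
edge 1: (3.5,9)→(8,2)  cross = 3.5·2 − 8·9 = -65.0000; (r_i+r_j)·cross = 11.5·-65.0000 = -747.5000
edge 2: (8,2)→(15.5,3)  cross = 8·3 − 15.5·2 = -7.0000; (r_i+r_j)·cross = 23.5·-7.0000 = -164.5000
edge 3: (15.5,3)→(17.5,15)  cross = 15.5·15 − 17.5·3 = 180.0000; (r_i+r_j)·cross = 33·180.0000 = 5940.0000
edge 4: (17.5,15)→(18.5,30.5)  cross = 17.5·30.5 − 18.5·15 = 256.2500; (r_i+r_j)·cross = 36·256.2500 = 9225.0000
edge 5: (18.5,30.5)→(17.5,33)  cross = 18.5·33 − 17.5·30.5 = 76.7500; (r_i+r_j)·cross = 36·76.7500 = 2763.0000
edge 6: (17.5,33)→(11.5,40)  cross = 17.5·40 − 11.5·33 = 320.5000; (r_i+r_j)·cross = 29·320.5000 = 9294.5000
edge 7: (11.5,40)→(5,38.5)  cross = 11.5·38.5 − 5·40 = 242.7500; (r_i+r_j)·cross = 16.5·242.7500 = 4005.3750
edge 8: (5,38.5)→(1.5,24.5)  cross = 5·24.5 − 1.5·38.5 = 64.7500; (r_i+r_j)·cross = 6.5·64.7500 = 420.8750
Σcross = 996.7500 → A = |Σcross|/2 = 498.3750 mm²
Σ(r_i+r_j)·cross = 30375.5000 → first moment M = |Σ|/6 = 5062.5833
R_c = M/A = 5062.5833/498.3750 = 10.1582 mm
θ = 191° = 3.333579 rad
V = θ·R_c·A = 3.333579·10.1582·498.3750 = 16876.521 mm³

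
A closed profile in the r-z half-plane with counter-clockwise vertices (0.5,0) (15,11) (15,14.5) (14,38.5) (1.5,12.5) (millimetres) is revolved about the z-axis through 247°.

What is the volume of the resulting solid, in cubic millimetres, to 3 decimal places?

Volume = 10292.874 mm³

Profile (r,z), 5 vertices: (0.5,0) (15,11) (15,14.5) (14,38.5) (1.5,12.5)
edge 0: (0.5,0)→(15,11)  cross = 0.5·11 − 15·0 = 5.5000; (r_i+r_j)·cross = 15.5·5.5000 = 85.2500
edge 1: (15,11)→(15,14.5)  cross = 15·14.5 − 15·11 = 52.5000; (r_i+r_j)·cross = 30·52.5000 = 1575.0000
edge 2: (15,14.5)→(14,38.5)  cross = 15·38.5 − 14·14.5 = 374.5000; (r_i+r_j)·cross = 29·374.5000 = 10860.5000
edge 3: (14,38.5)→(1.5,12.5)  cross = 14·12.5 − 1.5·38.5 = 117.2500; (r_i+r_j)·cross = 15.5·117.2500 = 1817.3750
edge 4: (1.5,12.5)→(0.5,0)  cross = 1.5·0 − 0.5·12.5 = -6.2500; (r_i+r_j)·cross = 2·-6.2500 = -12.5000
Σcross = 543.5000 → A = |Σcross|/2 = 271.7500 mm²
Σ(r_i+r_j)·cross = 14325.6250 → first moment M = |Σ|/6 = 2387.6042
R_c = M/A = 2387.6042/271.7500 = 8.7860 mm
θ = 247° = 4.310963 rad
V = θ·R_c·A = 4.310963·8.7860·271.7500 = 10292.874 mm³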